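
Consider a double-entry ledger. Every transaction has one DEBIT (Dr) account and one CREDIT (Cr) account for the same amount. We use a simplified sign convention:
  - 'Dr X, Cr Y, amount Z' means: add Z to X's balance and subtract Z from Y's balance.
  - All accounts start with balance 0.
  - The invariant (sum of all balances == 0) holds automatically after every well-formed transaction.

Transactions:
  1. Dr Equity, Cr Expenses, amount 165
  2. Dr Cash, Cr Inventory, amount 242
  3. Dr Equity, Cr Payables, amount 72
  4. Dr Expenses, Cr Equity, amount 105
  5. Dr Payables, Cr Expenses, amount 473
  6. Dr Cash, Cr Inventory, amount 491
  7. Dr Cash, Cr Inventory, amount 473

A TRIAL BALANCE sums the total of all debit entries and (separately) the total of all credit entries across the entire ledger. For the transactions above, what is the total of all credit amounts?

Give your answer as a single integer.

Txn 1: credit+=165
Txn 2: credit+=242
Txn 3: credit+=72
Txn 4: credit+=105
Txn 5: credit+=473
Txn 6: credit+=491
Txn 7: credit+=473
Total credits = 2021

Answer: 2021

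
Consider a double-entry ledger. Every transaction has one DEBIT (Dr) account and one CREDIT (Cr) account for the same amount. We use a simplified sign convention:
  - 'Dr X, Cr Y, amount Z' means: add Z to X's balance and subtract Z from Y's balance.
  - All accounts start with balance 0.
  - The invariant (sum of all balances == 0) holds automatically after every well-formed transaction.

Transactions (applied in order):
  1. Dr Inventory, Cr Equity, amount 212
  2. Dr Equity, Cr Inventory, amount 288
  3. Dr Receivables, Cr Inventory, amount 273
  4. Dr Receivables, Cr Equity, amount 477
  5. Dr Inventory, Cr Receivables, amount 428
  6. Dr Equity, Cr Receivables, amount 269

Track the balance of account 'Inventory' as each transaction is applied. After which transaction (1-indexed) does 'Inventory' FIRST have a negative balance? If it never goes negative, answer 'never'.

After txn 1: Inventory=212
After txn 2: Inventory=-76

Answer: 2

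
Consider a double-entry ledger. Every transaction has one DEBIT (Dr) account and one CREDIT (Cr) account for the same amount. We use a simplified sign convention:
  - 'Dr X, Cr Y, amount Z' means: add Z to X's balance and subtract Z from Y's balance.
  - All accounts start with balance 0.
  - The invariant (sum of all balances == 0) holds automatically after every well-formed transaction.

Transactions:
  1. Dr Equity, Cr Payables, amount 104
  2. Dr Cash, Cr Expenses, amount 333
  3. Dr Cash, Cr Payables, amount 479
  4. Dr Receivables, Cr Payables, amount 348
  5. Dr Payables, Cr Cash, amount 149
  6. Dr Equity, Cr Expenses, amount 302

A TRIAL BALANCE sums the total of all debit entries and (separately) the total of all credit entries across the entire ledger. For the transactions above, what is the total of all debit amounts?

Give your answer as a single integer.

Answer: 1715

Derivation:
Txn 1: debit+=104
Txn 2: debit+=333
Txn 3: debit+=479
Txn 4: debit+=348
Txn 5: debit+=149
Txn 6: debit+=302
Total debits = 1715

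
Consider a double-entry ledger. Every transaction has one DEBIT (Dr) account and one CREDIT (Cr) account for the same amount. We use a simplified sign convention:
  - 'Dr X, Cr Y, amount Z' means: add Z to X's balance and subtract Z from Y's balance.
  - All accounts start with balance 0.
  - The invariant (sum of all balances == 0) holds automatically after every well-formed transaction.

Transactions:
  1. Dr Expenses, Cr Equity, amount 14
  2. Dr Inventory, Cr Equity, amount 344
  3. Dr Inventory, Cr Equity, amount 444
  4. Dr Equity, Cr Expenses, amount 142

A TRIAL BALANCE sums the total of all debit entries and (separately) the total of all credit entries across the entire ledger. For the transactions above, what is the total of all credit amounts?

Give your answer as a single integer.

Txn 1: credit+=14
Txn 2: credit+=344
Txn 3: credit+=444
Txn 4: credit+=142
Total credits = 944

Answer: 944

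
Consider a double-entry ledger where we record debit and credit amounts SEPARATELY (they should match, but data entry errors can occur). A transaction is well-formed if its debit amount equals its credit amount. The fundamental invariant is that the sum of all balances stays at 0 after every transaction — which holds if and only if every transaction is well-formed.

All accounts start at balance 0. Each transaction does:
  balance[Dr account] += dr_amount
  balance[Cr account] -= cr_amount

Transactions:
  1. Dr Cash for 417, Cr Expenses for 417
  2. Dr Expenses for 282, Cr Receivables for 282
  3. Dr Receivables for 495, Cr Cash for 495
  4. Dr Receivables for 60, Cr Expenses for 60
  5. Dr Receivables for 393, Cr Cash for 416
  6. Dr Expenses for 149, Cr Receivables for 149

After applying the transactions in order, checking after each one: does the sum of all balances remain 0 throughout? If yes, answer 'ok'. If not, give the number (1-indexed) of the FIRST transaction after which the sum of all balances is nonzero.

After txn 1: dr=417 cr=417 sum_balances=0
After txn 2: dr=282 cr=282 sum_balances=0
After txn 3: dr=495 cr=495 sum_balances=0
After txn 4: dr=60 cr=60 sum_balances=0
After txn 5: dr=393 cr=416 sum_balances=-23
After txn 6: dr=149 cr=149 sum_balances=-23

Answer: 5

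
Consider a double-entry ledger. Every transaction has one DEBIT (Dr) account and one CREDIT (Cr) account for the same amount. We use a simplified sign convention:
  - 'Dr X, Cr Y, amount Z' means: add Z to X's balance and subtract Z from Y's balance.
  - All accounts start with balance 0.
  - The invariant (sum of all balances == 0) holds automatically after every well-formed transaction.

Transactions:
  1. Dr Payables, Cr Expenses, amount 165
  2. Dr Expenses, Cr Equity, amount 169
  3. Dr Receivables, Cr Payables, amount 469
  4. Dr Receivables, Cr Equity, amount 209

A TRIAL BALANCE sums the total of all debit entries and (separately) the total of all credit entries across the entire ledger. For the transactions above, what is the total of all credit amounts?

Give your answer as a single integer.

Answer: 1012

Derivation:
Txn 1: credit+=165
Txn 2: credit+=169
Txn 3: credit+=469
Txn 4: credit+=209
Total credits = 1012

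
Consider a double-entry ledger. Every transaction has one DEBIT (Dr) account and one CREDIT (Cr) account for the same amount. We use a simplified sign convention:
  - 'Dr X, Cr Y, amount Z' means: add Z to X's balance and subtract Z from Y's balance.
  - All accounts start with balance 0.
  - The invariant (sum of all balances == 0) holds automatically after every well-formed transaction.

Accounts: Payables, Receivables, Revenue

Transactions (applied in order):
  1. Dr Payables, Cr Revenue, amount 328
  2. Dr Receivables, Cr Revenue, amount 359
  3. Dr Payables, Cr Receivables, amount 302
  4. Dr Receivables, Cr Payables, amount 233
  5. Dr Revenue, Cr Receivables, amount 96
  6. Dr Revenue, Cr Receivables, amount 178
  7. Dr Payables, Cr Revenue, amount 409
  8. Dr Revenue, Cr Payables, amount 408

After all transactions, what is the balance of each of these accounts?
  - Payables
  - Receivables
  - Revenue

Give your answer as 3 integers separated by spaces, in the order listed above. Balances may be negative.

After txn 1 (Dr Payables, Cr Revenue, amount 328): Payables=328 Revenue=-328
After txn 2 (Dr Receivables, Cr Revenue, amount 359): Payables=328 Receivables=359 Revenue=-687
After txn 3 (Dr Payables, Cr Receivables, amount 302): Payables=630 Receivables=57 Revenue=-687
After txn 4 (Dr Receivables, Cr Payables, amount 233): Payables=397 Receivables=290 Revenue=-687
After txn 5 (Dr Revenue, Cr Receivables, amount 96): Payables=397 Receivables=194 Revenue=-591
After txn 6 (Dr Revenue, Cr Receivables, amount 178): Payables=397 Receivables=16 Revenue=-413
After txn 7 (Dr Payables, Cr Revenue, amount 409): Payables=806 Receivables=16 Revenue=-822
After txn 8 (Dr Revenue, Cr Payables, amount 408): Payables=398 Receivables=16 Revenue=-414

Answer: 398 16 -414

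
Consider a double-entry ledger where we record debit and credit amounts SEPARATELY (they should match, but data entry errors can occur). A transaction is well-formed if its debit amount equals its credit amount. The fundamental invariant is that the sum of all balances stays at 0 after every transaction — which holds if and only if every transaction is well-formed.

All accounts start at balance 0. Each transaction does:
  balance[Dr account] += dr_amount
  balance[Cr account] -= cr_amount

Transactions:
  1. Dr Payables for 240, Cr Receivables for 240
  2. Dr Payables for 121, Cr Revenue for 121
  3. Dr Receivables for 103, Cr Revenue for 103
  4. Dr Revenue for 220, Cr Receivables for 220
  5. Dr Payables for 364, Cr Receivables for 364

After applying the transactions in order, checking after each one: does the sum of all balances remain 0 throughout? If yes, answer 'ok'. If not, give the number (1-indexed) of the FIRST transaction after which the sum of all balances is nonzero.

After txn 1: dr=240 cr=240 sum_balances=0
After txn 2: dr=121 cr=121 sum_balances=0
After txn 3: dr=103 cr=103 sum_balances=0
After txn 4: dr=220 cr=220 sum_balances=0
After txn 5: dr=364 cr=364 sum_balances=0

Answer: ok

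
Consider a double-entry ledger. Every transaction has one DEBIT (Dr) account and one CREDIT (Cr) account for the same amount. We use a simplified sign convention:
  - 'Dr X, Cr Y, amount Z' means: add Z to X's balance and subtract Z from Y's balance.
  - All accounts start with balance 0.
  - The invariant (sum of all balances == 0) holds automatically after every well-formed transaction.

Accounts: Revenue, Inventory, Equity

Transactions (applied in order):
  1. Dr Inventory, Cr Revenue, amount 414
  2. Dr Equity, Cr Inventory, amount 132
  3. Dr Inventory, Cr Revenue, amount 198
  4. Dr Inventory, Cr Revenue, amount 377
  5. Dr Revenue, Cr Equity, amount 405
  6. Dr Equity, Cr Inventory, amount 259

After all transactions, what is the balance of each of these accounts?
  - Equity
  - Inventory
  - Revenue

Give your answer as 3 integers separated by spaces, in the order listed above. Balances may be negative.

After txn 1 (Dr Inventory, Cr Revenue, amount 414): Inventory=414 Revenue=-414
After txn 2 (Dr Equity, Cr Inventory, amount 132): Equity=132 Inventory=282 Revenue=-414
After txn 3 (Dr Inventory, Cr Revenue, amount 198): Equity=132 Inventory=480 Revenue=-612
After txn 4 (Dr Inventory, Cr Revenue, amount 377): Equity=132 Inventory=857 Revenue=-989
After txn 5 (Dr Revenue, Cr Equity, amount 405): Equity=-273 Inventory=857 Revenue=-584
After txn 6 (Dr Equity, Cr Inventory, amount 259): Equity=-14 Inventory=598 Revenue=-584

Answer: -14 598 -584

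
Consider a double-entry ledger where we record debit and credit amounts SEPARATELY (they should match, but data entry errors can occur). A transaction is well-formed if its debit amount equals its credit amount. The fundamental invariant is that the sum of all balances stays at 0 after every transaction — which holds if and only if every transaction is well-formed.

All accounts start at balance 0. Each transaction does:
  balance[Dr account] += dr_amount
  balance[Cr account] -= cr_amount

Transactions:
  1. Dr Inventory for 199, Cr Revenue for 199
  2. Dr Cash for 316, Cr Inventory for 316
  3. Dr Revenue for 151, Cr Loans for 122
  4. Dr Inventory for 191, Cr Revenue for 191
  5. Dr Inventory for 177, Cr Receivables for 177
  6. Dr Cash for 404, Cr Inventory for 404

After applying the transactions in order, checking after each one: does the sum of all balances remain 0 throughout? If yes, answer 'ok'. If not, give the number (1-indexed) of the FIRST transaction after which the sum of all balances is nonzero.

After txn 1: dr=199 cr=199 sum_balances=0
After txn 2: dr=316 cr=316 sum_balances=0
After txn 3: dr=151 cr=122 sum_balances=29
After txn 4: dr=191 cr=191 sum_balances=29
After txn 5: dr=177 cr=177 sum_balances=29
After txn 6: dr=404 cr=404 sum_balances=29

Answer: 3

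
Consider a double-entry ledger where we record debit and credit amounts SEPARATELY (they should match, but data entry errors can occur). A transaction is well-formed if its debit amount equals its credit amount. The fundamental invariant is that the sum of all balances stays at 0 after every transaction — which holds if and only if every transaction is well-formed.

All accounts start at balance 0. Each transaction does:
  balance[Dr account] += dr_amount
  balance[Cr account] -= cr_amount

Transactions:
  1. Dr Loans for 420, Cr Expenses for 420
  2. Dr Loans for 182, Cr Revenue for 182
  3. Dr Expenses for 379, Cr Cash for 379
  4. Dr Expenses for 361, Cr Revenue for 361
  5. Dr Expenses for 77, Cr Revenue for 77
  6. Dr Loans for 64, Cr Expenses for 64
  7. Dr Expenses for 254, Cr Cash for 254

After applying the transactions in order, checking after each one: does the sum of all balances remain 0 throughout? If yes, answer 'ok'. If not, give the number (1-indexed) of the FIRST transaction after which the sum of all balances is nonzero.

Answer: ok

Derivation:
After txn 1: dr=420 cr=420 sum_balances=0
After txn 2: dr=182 cr=182 sum_balances=0
After txn 3: dr=379 cr=379 sum_balances=0
After txn 4: dr=361 cr=361 sum_balances=0
After txn 5: dr=77 cr=77 sum_balances=0
After txn 6: dr=64 cr=64 sum_balances=0
After txn 7: dr=254 cr=254 sum_balances=0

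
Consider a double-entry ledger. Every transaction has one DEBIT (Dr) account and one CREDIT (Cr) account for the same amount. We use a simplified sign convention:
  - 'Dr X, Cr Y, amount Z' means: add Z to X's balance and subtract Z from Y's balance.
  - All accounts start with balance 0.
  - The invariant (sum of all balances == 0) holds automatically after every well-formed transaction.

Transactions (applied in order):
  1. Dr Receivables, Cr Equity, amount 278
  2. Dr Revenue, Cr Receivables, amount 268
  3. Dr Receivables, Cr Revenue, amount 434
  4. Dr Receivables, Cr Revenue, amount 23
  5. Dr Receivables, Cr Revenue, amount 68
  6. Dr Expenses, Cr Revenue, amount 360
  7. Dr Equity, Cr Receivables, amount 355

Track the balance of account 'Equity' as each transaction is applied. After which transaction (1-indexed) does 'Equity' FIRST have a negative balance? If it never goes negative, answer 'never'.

Answer: 1

Derivation:
After txn 1: Equity=-278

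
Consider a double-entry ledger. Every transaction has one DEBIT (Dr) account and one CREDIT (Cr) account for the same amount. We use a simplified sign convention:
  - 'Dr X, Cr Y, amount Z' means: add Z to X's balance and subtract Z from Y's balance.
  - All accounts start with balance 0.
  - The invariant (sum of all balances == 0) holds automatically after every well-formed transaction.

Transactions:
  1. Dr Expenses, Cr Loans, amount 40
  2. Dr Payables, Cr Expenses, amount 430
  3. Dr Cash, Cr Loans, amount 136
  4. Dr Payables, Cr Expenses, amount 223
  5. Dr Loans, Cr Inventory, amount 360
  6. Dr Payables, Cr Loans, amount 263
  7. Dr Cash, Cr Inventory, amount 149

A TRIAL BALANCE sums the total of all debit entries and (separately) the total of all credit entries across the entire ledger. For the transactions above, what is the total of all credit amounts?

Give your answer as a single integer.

Txn 1: credit+=40
Txn 2: credit+=430
Txn 3: credit+=136
Txn 4: credit+=223
Txn 5: credit+=360
Txn 6: credit+=263
Txn 7: credit+=149
Total credits = 1601

Answer: 1601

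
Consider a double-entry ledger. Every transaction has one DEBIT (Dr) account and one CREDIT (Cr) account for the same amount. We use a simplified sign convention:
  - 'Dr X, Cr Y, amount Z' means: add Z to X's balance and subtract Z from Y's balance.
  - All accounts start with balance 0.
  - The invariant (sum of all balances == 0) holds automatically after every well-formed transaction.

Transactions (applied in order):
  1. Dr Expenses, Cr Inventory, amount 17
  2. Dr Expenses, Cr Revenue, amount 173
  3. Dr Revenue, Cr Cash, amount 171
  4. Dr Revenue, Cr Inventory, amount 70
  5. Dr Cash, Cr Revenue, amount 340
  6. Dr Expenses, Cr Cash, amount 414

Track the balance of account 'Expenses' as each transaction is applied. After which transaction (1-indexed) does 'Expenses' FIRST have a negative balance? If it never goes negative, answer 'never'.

After txn 1: Expenses=17
After txn 2: Expenses=190
After txn 3: Expenses=190
After txn 4: Expenses=190
After txn 5: Expenses=190
After txn 6: Expenses=604

Answer: never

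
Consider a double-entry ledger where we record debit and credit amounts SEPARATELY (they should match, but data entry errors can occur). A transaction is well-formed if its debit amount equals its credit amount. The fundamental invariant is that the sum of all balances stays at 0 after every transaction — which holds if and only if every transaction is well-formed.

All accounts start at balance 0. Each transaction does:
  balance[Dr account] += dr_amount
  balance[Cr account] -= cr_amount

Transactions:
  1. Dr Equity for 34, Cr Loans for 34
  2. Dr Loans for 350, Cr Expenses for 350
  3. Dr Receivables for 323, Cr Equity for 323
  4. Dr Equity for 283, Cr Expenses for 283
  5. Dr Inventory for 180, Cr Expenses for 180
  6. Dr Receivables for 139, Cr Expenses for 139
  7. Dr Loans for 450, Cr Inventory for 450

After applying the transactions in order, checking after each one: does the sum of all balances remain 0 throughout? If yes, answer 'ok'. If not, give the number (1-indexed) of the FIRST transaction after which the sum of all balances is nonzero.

After txn 1: dr=34 cr=34 sum_balances=0
After txn 2: dr=350 cr=350 sum_balances=0
After txn 3: dr=323 cr=323 sum_balances=0
After txn 4: dr=283 cr=283 sum_balances=0
After txn 5: dr=180 cr=180 sum_balances=0
After txn 6: dr=139 cr=139 sum_balances=0
After txn 7: dr=450 cr=450 sum_balances=0

Answer: ok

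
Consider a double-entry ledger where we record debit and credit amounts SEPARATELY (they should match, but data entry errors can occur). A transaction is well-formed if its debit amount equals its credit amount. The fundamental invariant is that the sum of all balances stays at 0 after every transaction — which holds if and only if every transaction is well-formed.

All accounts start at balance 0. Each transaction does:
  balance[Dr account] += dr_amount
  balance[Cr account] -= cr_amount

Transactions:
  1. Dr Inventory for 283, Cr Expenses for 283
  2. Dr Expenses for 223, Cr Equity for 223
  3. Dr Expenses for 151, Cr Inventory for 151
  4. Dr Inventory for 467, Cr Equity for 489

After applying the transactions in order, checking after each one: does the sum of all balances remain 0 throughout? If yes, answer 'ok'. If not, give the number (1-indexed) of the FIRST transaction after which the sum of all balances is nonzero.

Answer: 4

Derivation:
After txn 1: dr=283 cr=283 sum_balances=0
After txn 2: dr=223 cr=223 sum_balances=0
After txn 3: dr=151 cr=151 sum_balances=0
After txn 4: dr=467 cr=489 sum_balances=-22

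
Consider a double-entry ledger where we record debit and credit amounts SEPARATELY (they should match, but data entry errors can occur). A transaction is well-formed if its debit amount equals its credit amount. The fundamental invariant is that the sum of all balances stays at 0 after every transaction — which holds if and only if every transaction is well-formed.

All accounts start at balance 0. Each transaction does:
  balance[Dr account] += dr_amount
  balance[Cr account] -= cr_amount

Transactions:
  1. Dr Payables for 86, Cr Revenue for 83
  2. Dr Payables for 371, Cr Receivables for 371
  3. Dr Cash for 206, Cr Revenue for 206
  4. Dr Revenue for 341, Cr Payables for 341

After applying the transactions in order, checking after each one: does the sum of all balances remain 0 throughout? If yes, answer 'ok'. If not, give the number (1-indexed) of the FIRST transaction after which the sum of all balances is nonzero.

After txn 1: dr=86 cr=83 sum_balances=3
After txn 2: dr=371 cr=371 sum_balances=3
After txn 3: dr=206 cr=206 sum_balances=3
After txn 4: dr=341 cr=341 sum_balances=3

Answer: 1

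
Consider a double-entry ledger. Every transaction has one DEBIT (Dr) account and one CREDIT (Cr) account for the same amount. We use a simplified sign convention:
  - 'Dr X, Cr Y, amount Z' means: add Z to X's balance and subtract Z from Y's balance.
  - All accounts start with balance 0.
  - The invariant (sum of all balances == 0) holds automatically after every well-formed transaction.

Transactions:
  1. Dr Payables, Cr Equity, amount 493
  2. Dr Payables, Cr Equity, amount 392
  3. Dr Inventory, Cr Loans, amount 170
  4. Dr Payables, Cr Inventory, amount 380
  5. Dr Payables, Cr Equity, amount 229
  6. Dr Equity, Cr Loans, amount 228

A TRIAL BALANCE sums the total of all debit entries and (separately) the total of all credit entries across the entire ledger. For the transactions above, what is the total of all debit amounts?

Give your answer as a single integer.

Txn 1: debit+=493
Txn 2: debit+=392
Txn 3: debit+=170
Txn 4: debit+=380
Txn 5: debit+=229
Txn 6: debit+=228
Total debits = 1892

Answer: 1892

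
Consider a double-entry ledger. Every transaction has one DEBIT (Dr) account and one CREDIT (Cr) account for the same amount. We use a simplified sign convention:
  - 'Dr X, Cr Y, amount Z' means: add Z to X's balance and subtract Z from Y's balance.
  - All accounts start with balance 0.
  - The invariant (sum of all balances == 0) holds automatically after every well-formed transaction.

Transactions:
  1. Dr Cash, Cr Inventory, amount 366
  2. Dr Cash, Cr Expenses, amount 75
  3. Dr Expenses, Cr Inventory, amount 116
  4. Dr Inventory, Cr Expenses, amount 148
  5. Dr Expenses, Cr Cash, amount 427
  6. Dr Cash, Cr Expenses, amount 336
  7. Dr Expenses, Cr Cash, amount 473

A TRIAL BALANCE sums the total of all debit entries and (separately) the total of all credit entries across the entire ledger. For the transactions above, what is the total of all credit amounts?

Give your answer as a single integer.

Txn 1: credit+=366
Txn 2: credit+=75
Txn 3: credit+=116
Txn 4: credit+=148
Txn 5: credit+=427
Txn 6: credit+=336
Txn 7: credit+=473
Total credits = 1941

Answer: 1941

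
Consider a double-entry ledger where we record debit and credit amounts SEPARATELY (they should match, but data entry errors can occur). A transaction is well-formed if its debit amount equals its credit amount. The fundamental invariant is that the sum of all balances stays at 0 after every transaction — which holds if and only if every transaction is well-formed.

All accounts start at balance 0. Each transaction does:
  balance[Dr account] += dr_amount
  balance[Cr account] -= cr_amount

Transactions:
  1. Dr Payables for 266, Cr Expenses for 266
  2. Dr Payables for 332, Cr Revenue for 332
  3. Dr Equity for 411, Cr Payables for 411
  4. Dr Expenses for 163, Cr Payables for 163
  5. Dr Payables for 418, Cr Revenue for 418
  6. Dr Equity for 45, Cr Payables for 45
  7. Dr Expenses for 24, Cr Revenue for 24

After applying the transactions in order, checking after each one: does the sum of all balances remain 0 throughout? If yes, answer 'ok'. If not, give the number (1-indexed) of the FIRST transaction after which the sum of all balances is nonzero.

After txn 1: dr=266 cr=266 sum_balances=0
After txn 2: dr=332 cr=332 sum_balances=0
After txn 3: dr=411 cr=411 sum_balances=0
After txn 4: dr=163 cr=163 sum_balances=0
After txn 5: dr=418 cr=418 sum_balances=0
After txn 6: dr=45 cr=45 sum_balances=0
After txn 7: dr=24 cr=24 sum_balances=0

Answer: ok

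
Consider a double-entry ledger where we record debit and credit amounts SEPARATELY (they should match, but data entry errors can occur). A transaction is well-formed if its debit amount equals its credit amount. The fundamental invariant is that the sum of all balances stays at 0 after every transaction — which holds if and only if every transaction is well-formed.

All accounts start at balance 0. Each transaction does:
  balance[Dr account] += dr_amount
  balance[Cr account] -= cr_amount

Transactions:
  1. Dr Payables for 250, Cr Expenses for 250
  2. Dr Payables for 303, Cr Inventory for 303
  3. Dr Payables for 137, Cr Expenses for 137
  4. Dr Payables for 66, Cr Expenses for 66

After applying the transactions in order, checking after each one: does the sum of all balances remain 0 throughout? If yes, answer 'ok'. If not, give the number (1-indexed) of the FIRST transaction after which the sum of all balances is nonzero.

After txn 1: dr=250 cr=250 sum_balances=0
After txn 2: dr=303 cr=303 sum_balances=0
After txn 3: dr=137 cr=137 sum_balances=0
After txn 4: dr=66 cr=66 sum_balances=0

Answer: ok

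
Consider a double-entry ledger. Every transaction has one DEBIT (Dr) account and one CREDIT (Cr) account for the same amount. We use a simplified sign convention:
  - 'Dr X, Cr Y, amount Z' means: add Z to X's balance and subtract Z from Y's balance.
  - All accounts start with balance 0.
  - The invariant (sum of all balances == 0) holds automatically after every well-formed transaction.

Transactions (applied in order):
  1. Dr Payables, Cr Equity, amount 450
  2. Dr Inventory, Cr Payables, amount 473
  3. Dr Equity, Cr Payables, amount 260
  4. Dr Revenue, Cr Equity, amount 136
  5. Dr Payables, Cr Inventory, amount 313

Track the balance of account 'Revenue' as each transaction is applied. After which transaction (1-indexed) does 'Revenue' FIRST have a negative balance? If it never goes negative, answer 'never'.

After txn 1: Revenue=0
After txn 2: Revenue=0
After txn 3: Revenue=0
After txn 4: Revenue=136
After txn 5: Revenue=136

Answer: never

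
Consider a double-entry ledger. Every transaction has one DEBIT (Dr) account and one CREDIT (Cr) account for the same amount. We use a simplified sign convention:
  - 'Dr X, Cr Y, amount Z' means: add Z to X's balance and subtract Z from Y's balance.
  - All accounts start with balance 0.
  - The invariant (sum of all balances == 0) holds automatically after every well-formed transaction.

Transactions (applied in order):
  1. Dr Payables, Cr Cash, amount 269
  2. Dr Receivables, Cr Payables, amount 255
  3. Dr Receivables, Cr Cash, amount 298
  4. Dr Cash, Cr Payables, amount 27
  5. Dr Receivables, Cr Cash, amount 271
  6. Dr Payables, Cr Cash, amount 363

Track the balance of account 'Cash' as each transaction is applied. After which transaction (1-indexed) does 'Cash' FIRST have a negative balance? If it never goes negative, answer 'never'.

After txn 1: Cash=-269

Answer: 1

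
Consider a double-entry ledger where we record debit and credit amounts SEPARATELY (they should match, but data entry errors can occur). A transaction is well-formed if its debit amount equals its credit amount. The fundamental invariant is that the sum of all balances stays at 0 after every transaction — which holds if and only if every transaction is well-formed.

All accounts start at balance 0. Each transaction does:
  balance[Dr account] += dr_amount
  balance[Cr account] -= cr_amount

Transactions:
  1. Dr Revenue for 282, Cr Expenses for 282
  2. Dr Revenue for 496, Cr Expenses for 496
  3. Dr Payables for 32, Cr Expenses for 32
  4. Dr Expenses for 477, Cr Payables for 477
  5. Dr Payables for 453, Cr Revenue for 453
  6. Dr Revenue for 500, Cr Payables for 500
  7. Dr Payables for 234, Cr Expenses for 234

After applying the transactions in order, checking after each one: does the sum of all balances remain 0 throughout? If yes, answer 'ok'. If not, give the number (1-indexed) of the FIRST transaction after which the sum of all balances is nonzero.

After txn 1: dr=282 cr=282 sum_balances=0
After txn 2: dr=496 cr=496 sum_balances=0
After txn 3: dr=32 cr=32 sum_balances=0
After txn 4: dr=477 cr=477 sum_balances=0
After txn 5: dr=453 cr=453 sum_balances=0
After txn 6: dr=500 cr=500 sum_balances=0
After txn 7: dr=234 cr=234 sum_balances=0

Answer: ok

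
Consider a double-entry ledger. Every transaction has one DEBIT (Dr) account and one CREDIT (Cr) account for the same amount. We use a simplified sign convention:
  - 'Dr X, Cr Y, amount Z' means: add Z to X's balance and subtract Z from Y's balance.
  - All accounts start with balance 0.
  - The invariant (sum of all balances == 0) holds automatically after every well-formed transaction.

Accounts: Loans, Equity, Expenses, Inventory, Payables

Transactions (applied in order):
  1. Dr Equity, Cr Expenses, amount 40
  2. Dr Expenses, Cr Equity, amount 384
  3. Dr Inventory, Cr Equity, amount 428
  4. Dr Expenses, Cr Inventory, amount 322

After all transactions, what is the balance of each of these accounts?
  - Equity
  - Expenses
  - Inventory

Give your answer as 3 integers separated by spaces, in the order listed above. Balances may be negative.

After txn 1 (Dr Equity, Cr Expenses, amount 40): Equity=40 Expenses=-40
After txn 2 (Dr Expenses, Cr Equity, amount 384): Equity=-344 Expenses=344
After txn 3 (Dr Inventory, Cr Equity, amount 428): Equity=-772 Expenses=344 Inventory=428
After txn 4 (Dr Expenses, Cr Inventory, amount 322): Equity=-772 Expenses=666 Inventory=106

Answer: -772 666 106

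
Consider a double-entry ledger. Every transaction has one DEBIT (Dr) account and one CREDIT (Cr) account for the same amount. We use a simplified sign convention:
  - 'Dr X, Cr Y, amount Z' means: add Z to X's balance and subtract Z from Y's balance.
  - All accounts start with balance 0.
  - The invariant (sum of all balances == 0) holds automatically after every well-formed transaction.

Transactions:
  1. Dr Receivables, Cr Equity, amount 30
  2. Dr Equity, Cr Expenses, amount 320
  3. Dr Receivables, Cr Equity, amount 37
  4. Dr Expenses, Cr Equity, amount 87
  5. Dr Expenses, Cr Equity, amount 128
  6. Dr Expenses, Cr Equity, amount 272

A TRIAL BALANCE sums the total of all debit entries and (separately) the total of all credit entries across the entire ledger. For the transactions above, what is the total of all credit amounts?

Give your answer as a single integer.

Answer: 874

Derivation:
Txn 1: credit+=30
Txn 2: credit+=320
Txn 3: credit+=37
Txn 4: credit+=87
Txn 5: credit+=128
Txn 6: credit+=272
Total credits = 874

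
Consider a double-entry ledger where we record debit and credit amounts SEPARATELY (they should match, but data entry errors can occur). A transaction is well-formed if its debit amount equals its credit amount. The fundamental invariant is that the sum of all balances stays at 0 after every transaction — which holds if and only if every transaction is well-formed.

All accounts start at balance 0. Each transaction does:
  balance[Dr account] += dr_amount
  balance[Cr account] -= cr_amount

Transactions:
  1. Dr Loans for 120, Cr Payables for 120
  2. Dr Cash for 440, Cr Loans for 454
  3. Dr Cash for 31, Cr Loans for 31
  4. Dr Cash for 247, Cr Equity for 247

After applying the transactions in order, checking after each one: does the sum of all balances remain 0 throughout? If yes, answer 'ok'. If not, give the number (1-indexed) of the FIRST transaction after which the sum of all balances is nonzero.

Answer: 2

Derivation:
After txn 1: dr=120 cr=120 sum_balances=0
After txn 2: dr=440 cr=454 sum_balances=-14
After txn 3: dr=31 cr=31 sum_balances=-14
After txn 4: dr=247 cr=247 sum_balances=-14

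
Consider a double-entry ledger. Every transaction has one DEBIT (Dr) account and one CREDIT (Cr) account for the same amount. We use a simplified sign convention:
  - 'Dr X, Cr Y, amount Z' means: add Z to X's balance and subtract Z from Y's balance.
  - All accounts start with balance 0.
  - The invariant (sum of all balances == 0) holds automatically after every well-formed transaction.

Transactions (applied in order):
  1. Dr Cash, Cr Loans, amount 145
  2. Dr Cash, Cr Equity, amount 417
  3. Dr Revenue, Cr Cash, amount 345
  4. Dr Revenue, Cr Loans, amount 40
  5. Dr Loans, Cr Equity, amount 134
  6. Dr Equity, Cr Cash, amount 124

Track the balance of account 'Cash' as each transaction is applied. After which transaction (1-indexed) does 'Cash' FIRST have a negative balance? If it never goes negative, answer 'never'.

Answer: never

Derivation:
After txn 1: Cash=145
After txn 2: Cash=562
After txn 3: Cash=217
After txn 4: Cash=217
After txn 5: Cash=217
After txn 6: Cash=93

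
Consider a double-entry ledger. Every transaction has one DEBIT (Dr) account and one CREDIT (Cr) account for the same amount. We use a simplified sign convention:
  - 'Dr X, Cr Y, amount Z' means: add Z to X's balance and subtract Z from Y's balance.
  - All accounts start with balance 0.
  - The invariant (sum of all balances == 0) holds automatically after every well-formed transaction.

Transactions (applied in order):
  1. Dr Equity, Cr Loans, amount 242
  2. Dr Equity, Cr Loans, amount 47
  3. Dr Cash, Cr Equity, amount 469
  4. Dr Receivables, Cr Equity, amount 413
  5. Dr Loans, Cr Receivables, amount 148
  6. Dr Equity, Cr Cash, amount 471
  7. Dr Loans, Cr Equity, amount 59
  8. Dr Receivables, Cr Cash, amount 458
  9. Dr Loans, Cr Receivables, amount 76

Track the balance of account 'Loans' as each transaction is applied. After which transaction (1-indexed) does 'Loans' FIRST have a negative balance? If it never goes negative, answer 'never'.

After txn 1: Loans=-242

Answer: 1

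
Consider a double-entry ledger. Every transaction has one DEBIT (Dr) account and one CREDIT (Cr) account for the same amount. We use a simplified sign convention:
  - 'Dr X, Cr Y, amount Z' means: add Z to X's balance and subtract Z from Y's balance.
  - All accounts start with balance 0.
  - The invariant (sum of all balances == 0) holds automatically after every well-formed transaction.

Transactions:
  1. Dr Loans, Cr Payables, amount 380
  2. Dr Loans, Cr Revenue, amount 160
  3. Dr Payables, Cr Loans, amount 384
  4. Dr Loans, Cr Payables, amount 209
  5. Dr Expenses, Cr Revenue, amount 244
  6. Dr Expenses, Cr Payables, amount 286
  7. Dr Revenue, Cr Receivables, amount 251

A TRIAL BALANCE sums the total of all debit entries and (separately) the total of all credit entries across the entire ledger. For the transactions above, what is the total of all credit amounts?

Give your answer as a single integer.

Answer: 1914

Derivation:
Txn 1: credit+=380
Txn 2: credit+=160
Txn 3: credit+=384
Txn 4: credit+=209
Txn 5: credit+=244
Txn 6: credit+=286
Txn 7: credit+=251
Total credits = 1914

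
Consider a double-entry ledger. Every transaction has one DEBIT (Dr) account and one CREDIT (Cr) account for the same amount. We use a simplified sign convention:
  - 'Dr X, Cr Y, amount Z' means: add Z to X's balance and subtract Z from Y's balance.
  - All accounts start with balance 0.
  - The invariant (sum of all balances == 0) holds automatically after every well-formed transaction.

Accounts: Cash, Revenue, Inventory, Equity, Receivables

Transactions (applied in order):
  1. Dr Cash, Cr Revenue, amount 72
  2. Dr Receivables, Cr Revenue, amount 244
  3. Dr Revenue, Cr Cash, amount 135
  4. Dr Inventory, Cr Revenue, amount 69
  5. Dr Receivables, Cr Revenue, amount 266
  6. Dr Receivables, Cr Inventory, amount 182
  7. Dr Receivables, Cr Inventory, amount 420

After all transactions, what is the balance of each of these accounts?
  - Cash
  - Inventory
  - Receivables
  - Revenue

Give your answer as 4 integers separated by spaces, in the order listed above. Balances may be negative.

Answer: -63 -533 1112 -516

Derivation:
After txn 1 (Dr Cash, Cr Revenue, amount 72): Cash=72 Revenue=-72
After txn 2 (Dr Receivables, Cr Revenue, amount 244): Cash=72 Receivables=244 Revenue=-316
After txn 3 (Dr Revenue, Cr Cash, amount 135): Cash=-63 Receivables=244 Revenue=-181
After txn 4 (Dr Inventory, Cr Revenue, amount 69): Cash=-63 Inventory=69 Receivables=244 Revenue=-250
After txn 5 (Dr Receivables, Cr Revenue, amount 266): Cash=-63 Inventory=69 Receivables=510 Revenue=-516
After txn 6 (Dr Receivables, Cr Inventory, amount 182): Cash=-63 Inventory=-113 Receivables=692 Revenue=-516
After txn 7 (Dr Receivables, Cr Inventory, amount 420): Cash=-63 Inventory=-533 Receivables=1112 Revenue=-516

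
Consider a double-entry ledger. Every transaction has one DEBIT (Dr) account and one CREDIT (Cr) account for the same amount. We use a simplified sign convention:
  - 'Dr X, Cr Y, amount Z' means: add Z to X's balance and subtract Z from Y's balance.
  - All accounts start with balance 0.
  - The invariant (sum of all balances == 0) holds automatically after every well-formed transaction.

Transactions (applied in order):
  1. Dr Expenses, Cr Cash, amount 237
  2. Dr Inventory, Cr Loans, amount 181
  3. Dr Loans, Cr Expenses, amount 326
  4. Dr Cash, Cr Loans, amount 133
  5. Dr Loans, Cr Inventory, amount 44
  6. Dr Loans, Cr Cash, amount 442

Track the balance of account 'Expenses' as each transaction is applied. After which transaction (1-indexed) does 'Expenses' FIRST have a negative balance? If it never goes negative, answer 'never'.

Answer: 3

Derivation:
After txn 1: Expenses=237
After txn 2: Expenses=237
After txn 3: Expenses=-89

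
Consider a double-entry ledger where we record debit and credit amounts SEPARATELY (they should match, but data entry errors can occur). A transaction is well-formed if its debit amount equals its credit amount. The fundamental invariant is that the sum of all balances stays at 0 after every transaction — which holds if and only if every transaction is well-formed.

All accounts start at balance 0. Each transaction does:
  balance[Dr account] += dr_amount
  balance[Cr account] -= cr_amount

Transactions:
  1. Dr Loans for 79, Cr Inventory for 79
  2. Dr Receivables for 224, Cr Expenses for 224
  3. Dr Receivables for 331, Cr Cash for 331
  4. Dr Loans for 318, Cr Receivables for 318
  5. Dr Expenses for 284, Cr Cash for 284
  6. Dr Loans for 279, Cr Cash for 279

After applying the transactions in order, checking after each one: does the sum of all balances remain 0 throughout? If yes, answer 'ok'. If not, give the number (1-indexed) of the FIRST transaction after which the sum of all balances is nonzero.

After txn 1: dr=79 cr=79 sum_balances=0
After txn 2: dr=224 cr=224 sum_balances=0
After txn 3: dr=331 cr=331 sum_balances=0
After txn 4: dr=318 cr=318 sum_balances=0
After txn 5: dr=284 cr=284 sum_balances=0
After txn 6: dr=279 cr=279 sum_balances=0

Answer: ok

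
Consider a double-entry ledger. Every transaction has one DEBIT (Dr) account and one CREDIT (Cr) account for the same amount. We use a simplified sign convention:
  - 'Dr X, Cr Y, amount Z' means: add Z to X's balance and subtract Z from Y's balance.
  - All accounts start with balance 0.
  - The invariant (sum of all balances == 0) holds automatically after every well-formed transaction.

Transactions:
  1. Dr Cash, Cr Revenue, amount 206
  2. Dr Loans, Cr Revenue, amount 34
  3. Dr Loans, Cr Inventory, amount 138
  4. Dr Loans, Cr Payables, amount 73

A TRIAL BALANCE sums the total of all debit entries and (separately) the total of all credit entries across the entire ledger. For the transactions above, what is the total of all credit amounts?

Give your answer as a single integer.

Answer: 451

Derivation:
Txn 1: credit+=206
Txn 2: credit+=34
Txn 3: credit+=138
Txn 4: credit+=73
Total credits = 451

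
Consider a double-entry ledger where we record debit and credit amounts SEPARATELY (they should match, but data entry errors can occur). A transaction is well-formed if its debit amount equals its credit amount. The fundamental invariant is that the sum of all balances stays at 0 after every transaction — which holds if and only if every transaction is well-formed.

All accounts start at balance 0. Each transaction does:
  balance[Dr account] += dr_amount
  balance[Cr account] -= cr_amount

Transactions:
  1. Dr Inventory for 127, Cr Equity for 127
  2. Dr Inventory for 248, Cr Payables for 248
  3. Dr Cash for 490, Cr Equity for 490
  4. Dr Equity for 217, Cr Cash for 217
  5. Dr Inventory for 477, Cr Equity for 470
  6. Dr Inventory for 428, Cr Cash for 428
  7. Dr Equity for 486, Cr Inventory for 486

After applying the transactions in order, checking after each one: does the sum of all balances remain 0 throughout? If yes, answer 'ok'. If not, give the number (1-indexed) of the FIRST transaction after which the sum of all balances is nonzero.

After txn 1: dr=127 cr=127 sum_balances=0
After txn 2: dr=248 cr=248 sum_balances=0
After txn 3: dr=490 cr=490 sum_balances=0
After txn 4: dr=217 cr=217 sum_balances=0
After txn 5: dr=477 cr=470 sum_balances=7
After txn 6: dr=428 cr=428 sum_balances=7
After txn 7: dr=486 cr=486 sum_balances=7

Answer: 5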